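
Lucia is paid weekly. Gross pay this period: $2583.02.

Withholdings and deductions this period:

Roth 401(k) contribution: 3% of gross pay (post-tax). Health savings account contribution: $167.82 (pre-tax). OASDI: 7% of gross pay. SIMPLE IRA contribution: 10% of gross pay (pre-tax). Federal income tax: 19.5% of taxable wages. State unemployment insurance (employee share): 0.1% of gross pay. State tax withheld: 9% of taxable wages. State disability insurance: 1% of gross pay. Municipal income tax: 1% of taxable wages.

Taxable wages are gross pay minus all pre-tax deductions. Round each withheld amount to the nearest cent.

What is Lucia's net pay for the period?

Health savings account contribution: $167.82
SIMPLE IRA contribution: $2583.02 × 0.1 = $258.30
Pre-tax total = $167.82 + $258.30 = $426.12
Taxable wages = $2583.02 − $426.12 = $2156.90
State tax withheld: $2156.90 × 0.09 = $194.12
Federal income tax: $2156.90 × 0.195 = $420.60
Municipal income tax: $2156.90 × 0.01 = $21.57
State disability insurance: $2583.02 × 0.01 = $25.83
State unemployment insurance (employee share): $2583.02 × 0.001 = $2.58
OASDI: $2583.02 × 0.07 = $180.81
Roth 401(k) contribution: $2583.02 × 0.03 = $77.49
Total deductions = $167.82 + $258.30 + $194.12 + $420.60 + $21.57 + $25.83 + $2.58 + $180.81 + $77.49 = $1349.12
Net pay = $2583.02 − $1349.12 = $1233.90

$1233.90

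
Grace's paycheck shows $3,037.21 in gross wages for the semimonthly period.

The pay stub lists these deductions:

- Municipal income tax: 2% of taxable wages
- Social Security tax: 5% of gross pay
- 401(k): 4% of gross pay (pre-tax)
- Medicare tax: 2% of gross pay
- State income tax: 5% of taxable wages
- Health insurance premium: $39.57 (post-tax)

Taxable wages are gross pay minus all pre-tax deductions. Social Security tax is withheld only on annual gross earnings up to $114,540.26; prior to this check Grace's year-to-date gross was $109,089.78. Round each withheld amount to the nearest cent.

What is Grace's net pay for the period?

$2,459.45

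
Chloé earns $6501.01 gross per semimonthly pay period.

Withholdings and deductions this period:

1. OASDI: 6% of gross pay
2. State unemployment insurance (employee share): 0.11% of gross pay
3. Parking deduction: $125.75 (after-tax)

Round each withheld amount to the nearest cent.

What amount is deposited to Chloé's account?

$5978.05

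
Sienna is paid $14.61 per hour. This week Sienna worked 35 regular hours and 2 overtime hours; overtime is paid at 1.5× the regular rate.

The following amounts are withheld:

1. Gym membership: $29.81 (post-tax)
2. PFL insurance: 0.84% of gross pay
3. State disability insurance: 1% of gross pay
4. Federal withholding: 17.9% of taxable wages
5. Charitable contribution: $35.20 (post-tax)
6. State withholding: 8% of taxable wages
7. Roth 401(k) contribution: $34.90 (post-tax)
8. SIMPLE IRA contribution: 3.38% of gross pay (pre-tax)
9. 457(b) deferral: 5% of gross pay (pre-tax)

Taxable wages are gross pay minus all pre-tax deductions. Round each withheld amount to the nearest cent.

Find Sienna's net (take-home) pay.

Regular pay: 35 × $14.61 = $511.35
Overtime pay: 2 × $14.61 × 1.5 = $43.83
Gross pay = $511.35 + $43.83 = $555.18
SIMPLE IRA contribution: $555.18 × 0.0338 = $18.77
457(b) deferral: $555.18 × 0.05 = $27.76
Pre-tax total = $18.77 + $27.76 = $46.53
Taxable wages = $555.18 − $46.53 = $508.65
Federal withholding: $508.65 × 0.179 = $91.05
State withholding: $508.65 × 0.08 = $40.69
PFL insurance: $555.18 × 0.0084 = $4.66
State disability insurance: $555.18 × 0.01 = $5.55
Roth 401(k) contribution: $34.90
Charitable contribution: $35.20
Gym membership: $29.81
Total deductions = $18.77 + $27.76 + $91.05 + $40.69 + $4.66 + $5.55 + $34.90 + $35.20 + $29.81 = $288.39
Net pay = $555.18 − $288.39 = $266.79

$266.79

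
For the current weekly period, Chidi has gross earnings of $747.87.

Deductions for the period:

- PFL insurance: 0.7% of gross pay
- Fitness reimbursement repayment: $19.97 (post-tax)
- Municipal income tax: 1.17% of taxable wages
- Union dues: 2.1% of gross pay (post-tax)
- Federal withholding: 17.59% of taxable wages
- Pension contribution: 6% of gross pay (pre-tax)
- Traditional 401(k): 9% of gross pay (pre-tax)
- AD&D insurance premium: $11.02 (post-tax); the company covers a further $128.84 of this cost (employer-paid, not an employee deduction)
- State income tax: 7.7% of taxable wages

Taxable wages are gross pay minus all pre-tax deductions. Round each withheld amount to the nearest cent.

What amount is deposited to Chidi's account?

$415.54

Traditional 401(k): $747.87 × 0.09 = $67.31
Pension contribution: $747.87 × 0.06 = $44.87
Pre-tax total = $67.31 + $44.87 = $112.18
Taxable wages = $747.87 − $112.18 = $635.69
Federal withholding: $635.69 × 0.1759 = $111.82
Municipal income tax: $635.69 × 0.0117 = $7.44
State income tax: $635.69 × 0.077 = $48.95
PFL insurance: $747.87 × 0.007 = $5.24
AD&D insurance premium: $11.02
Fitness reimbursement repayment: $19.97
Union dues: $747.87 × 0.021 = $15.71
(Employer's $128.84 toward AD&D insurance premium is not withheld from the employee.)
Total deductions = $67.31 + $44.87 + $111.82 + $7.44 + $48.95 + $5.24 + $11.02 + $19.97 + $15.71 = $332.33
Net pay = $747.87 − $332.33 = $415.54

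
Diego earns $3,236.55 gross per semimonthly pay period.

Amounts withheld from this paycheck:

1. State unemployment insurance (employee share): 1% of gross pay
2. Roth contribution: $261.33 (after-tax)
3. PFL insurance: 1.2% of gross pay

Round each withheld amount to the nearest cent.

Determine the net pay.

State unemployment insurance (employee share): $3,236.55 × 0.01 = $32.37
PFL insurance: $3,236.55 × 0.012 = $38.84
Roth contribution: $261.33
Total deductions = $32.37 + $38.84 + $261.33 = $332.54
Net pay = $3,236.55 − $332.54 = $2,904.01

$2,904.01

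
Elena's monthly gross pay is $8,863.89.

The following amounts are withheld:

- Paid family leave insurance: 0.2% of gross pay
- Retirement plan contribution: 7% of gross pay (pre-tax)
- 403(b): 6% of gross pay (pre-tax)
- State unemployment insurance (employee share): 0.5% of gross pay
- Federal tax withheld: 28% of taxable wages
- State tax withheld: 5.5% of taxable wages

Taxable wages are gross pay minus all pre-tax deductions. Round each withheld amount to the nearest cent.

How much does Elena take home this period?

403(b): $8,863.89 × 0.06 = $531.83
Retirement plan contribution: $8,863.89 × 0.07 = $620.47
Pre-tax total = $531.83 + $620.47 = $1,152.30
Taxable wages = $8,863.89 − $1,152.30 = $7,711.59
State tax withheld: $7,711.59 × 0.055 = $424.14
Federal tax withheld: $7,711.59 × 0.28 = $2,159.25
State unemployment insurance (employee share): $8,863.89 × 0.005 = $44.32
Paid family leave insurance: $8,863.89 × 0.002 = $17.73
Total deductions = $531.83 + $620.47 + $424.14 + $2,159.25 + $44.32 + $17.73 = $3,797.74
Net pay = $8,863.89 − $3,797.74 = $5,066.15

$5,066.15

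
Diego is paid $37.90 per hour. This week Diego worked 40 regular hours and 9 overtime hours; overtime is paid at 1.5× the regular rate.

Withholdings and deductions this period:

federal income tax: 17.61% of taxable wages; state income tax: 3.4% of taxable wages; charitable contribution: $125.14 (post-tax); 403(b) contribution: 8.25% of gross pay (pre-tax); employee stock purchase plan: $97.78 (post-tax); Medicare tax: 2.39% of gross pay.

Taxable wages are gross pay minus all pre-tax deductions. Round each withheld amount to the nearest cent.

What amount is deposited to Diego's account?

Regular pay: 40 × $37.90 = $1,516.00
Overtime pay: 9 × $37.90 × 1.5 = $511.65
Gross pay = $1,516.00 + $511.65 = $2,027.65
403(b) contribution: $2,027.65 × 0.0825 = $167.28
Taxable wages = $2,027.65 − $167.28 = $1,860.37
State income tax: $1,860.37 × 0.034 = $63.25
Federal income tax: $1,860.37 × 0.1761 = $327.61
Medicare tax: $2,027.65 × 0.0239 = $48.46
Charitable contribution: $125.14
Employee stock purchase plan: $97.78
Total deductions = $167.28 + $63.25 + $327.61 + $48.46 + $125.14 + $97.78 = $829.52
Net pay = $2,027.65 − $829.52 = $1,198.13

$1,198.13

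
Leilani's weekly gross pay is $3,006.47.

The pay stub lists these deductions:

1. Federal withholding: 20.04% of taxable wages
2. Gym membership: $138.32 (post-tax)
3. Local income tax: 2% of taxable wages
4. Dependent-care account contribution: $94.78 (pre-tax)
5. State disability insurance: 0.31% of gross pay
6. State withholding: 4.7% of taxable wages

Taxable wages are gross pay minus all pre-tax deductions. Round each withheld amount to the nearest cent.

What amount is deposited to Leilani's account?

Dependent-care account contribution: $94.78
Taxable wages = $3,006.47 − $94.78 = $2,911.69
Federal withholding: $2,911.69 × 0.2004 = $583.50
State withholding: $2,911.69 × 0.047 = $136.85
Local income tax: $2,911.69 × 0.02 = $58.23
State disability insurance: $3,006.47 × 0.0031 = $9.32
Gym membership: $138.32
Total deductions = $94.78 + $583.50 + $136.85 + $58.23 + $9.32 + $138.32 = $1,021.00
Net pay = $3,006.47 − $1,021.00 = $1,985.47

$1,985.47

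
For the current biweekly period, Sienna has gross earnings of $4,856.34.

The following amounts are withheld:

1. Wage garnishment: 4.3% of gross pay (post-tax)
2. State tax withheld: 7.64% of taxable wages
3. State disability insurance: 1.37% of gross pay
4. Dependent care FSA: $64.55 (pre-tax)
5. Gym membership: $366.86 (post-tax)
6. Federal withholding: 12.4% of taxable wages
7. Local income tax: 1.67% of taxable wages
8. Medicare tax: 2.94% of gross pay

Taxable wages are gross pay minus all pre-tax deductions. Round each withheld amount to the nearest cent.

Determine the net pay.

$2,966.51

Dependent care FSA: $64.55
Taxable wages = $4,856.34 − $64.55 = $4,791.79
State tax withheld: $4,791.79 × 0.0764 = $366.09
Local income tax: $4,791.79 × 0.0167 = $80.02
Federal withholding: $4,791.79 × 0.124 = $594.18
State disability insurance: $4,856.34 × 0.0137 = $66.53
Medicare tax: $4,856.34 × 0.0294 = $142.78
Wage garnishment: $4,856.34 × 0.043 = $208.82
Gym membership: $366.86
Total deductions = $64.55 + $366.09 + $80.02 + $594.18 + $66.53 + $142.78 + $208.82 + $366.86 = $1,889.83
Net pay = $4,856.34 − $1,889.83 = $2,966.51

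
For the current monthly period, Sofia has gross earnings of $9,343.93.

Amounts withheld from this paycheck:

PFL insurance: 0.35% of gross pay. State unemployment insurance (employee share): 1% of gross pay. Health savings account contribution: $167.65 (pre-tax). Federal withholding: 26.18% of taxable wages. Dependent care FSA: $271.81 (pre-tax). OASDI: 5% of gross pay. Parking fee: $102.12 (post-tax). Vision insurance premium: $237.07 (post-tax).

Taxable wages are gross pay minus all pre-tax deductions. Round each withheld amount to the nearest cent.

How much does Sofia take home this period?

$5,640.75

Health savings account contribution: $167.65
Dependent care FSA: $271.81
Pre-tax total = $167.65 + $271.81 = $439.46
Taxable wages = $9,343.93 − $439.46 = $8,904.47
Federal withholding: $8,904.47 × 0.2618 = $2,331.19
State unemployment insurance (employee share): $9,343.93 × 0.01 = $93.44
OASDI: $9,343.93 × 0.05 = $467.20
PFL insurance: $9,343.93 × 0.0035 = $32.70
Parking fee: $102.12
Vision insurance premium: $237.07
Total deductions = $167.65 + $271.81 + $2,331.19 + $93.44 + $467.20 + $32.70 + $102.12 + $237.07 = $3,703.18
Net pay = $9,343.93 − $3,703.18 = $5,640.75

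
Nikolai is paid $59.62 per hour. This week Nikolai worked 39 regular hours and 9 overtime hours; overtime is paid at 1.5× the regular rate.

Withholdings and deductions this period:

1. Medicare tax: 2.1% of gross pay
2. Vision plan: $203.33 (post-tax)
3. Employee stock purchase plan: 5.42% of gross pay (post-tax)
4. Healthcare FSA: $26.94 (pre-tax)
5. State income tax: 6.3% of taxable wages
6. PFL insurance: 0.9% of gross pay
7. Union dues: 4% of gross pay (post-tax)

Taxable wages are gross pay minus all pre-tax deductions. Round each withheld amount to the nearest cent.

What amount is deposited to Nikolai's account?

Regular pay: 39 × $59.62 = $2325.18
Overtime pay: 9 × $59.62 × 1.5 = $804.87
Gross pay = $2325.18 + $804.87 = $3130.05
Healthcare FSA: $26.94
Taxable wages = $3130.05 − $26.94 = $3103.11
State income tax: $3103.11 × 0.063 = $195.50
Medicare tax: $3130.05 × 0.021 = $65.73
PFL insurance: $3130.05 × 0.009 = $28.17
Employee stock purchase plan: $3130.05 × 0.0542 = $169.65
Vision plan: $203.33
Union dues: $3130.05 × 0.04 = $125.20
Total deductions = $26.94 + $195.50 + $65.73 + $28.17 + $169.65 + $203.33 + $125.20 = $814.52
Net pay = $3130.05 − $814.52 = $2315.53

$2315.53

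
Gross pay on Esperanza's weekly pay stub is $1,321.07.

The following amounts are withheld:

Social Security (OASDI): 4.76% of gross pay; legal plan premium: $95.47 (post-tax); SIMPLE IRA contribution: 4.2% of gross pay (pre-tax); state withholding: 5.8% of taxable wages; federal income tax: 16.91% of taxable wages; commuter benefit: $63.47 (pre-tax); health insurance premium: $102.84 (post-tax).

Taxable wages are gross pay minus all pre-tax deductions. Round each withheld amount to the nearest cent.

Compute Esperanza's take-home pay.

SIMPLE IRA contribution: $1,321.07 × 0.042 = $55.48
Commuter benefit: $63.47
Pre-tax total = $55.48 + $63.47 = $118.95
Taxable wages = $1,321.07 − $118.95 = $1,202.12
Federal income tax: $1,202.12 × 0.1691 = $203.28
State withholding: $1,202.12 × 0.058 = $69.72
Social Security (OASDI): $1,321.07 × 0.0476 = $62.88
Legal plan premium: $95.47
Health insurance premium: $102.84
Total deductions = $55.48 + $63.47 + $203.28 + $69.72 + $62.88 + $95.47 + $102.84 = $653.14
Net pay = $1,321.07 − $653.14 = $667.93

$667.93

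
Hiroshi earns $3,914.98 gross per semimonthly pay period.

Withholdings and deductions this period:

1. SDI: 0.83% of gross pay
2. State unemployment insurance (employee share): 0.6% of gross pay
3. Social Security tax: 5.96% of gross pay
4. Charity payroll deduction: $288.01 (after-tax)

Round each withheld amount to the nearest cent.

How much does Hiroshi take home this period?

Social Security tax: $3,914.98 × 0.0596 = $233.33
SDI: $3,914.98 × 0.0083 = $32.49
State unemployment insurance (employee share): $3,914.98 × 0.006 = $23.49
Charity payroll deduction: $288.01
Total deductions = $233.33 + $32.49 + $23.49 + $288.01 = $577.32
Net pay = $3,914.98 − $577.32 = $3,337.66

$3,337.66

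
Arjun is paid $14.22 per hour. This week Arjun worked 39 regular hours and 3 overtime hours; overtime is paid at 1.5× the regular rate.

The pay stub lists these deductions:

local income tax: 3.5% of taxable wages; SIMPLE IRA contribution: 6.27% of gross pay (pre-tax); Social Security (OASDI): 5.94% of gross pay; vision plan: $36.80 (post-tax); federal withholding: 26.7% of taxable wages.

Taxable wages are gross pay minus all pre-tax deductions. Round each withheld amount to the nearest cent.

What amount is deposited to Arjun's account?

Regular pay: 39 × $14.22 = $554.58
Overtime pay: 3 × $14.22 × 1.5 = $63.99
Gross pay = $554.58 + $63.99 = $618.57
SIMPLE IRA contribution: $618.57 × 0.0627 = $38.78
Taxable wages = $618.57 − $38.78 = $579.79
Federal withholding: $579.79 × 0.267 = $154.80
Local income tax: $579.79 × 0.035 = $20.29
Social Security (OASDI): $618.57 × 0.0594 = $36.74
Vision plan: $36.80
Total deductions = $38.78 + $154.80 + $20.29 + $36.74 + $36.80 = $287.41
Net pay = $618.57 − $287.41 = $331.16

$331.16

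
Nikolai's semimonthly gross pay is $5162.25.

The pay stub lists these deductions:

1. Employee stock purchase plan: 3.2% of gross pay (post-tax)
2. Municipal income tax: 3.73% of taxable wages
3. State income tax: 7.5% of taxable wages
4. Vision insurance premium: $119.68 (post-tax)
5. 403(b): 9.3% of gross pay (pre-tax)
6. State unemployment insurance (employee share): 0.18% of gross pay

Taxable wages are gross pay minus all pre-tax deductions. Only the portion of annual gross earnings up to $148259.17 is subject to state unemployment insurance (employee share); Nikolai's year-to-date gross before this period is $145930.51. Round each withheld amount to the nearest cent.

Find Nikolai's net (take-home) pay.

$3867.30

403(b): $5162.25 × 0.093 = $480.09
Taxable wages = $5162.25 − $480.09 = $4682.16
Municipal income tax: $4682.16 × 0.0373 = $174.64
State income tax: $4682.16 × 0.075 = $351.16
State unemployment insurance (employee share): only $148259.17 − $145930.51 = $2328.66 of this check is subject → $2328.66 × 0.0018 = $4.19
Employee stock purchase plan: $5162.25 × 0.032 = $165.19
Vision insurance premium: $119.68
Total deductions = $480.09 + $174.64 + $351.16 + $4.19 + $165.19 + $119.68 = $1294.95
Net pay = $5162.25 − $1294.95 = $3867.30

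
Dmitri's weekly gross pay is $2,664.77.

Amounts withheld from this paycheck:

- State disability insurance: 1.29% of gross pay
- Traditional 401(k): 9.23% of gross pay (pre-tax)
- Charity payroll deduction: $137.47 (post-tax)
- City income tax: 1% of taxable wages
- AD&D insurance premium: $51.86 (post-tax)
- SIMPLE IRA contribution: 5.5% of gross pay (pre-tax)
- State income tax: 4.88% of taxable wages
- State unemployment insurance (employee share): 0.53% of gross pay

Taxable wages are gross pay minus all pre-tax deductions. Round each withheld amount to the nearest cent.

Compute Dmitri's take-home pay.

SIMPLE IRA contribution: $2,664.77 × 0.055 = $146.56
Traditional 401(k): $2,664.77 × 0.0923 = $245.96
Pre-tax total = $146.56 + $245.96 = $392.52
Taxable wages = $2,664.77 − $392.52 = $2,272.25
City income tax: $2,272.25 × 0.01 = $22.72
State income tax: $2,272.25 × 0.0488 = $110.89
State disability insurance: $2,664.77 × 0.0129 = $34.38
State unemployment insurance (employee share): $2,664.77 × 0.0053 = $14.12
AD&D insurance premium: $51.86
Charity payroll deduction: $137.47
Total deductions = $146.56 + $245.96 + $22.72 + $110.89 + $34.38 + $14.12 + $51.86 + $137.47 = $763.96
Net pay = $2,664.77 − $763.96 = $1,900.81

$1,900.81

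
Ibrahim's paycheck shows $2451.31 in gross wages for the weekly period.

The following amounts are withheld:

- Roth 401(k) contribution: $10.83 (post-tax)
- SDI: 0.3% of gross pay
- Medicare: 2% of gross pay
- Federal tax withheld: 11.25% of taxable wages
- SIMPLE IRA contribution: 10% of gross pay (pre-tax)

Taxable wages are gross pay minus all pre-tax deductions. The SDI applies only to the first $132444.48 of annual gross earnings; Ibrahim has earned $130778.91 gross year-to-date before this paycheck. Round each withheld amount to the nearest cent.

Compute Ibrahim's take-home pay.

$1893.12

SIMPLE IRA contribution: $2451.31 × 0.1 = $245.13
Taxable wages = $2451.31 − $245.13 = $2206.18
Federal tax withheld: $2206.18 × 0.1125 = $248.20
Medicare: $2451.31 × 0.02 = $49.03
SDI: only $132444.48 − $130778.91 = $1665.57 of this check is subject → $1665.57 × 0.003 = $5.00
Roth 401(k) contribution: $10.83
Total deductions = $245.13 + $248.20 + $49.03 + $5.00 + $10.83 = $558.19
Net pay = $2451.31 − $558.19 = $1893.12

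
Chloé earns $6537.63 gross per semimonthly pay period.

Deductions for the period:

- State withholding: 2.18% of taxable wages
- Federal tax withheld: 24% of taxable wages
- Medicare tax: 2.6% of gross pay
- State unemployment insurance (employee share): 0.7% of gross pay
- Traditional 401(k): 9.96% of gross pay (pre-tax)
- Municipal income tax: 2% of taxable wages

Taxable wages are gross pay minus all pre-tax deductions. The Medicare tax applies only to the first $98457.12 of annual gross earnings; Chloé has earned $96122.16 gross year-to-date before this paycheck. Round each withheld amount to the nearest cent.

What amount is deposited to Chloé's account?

$4121.19

Traditional 401(k): $6537.63 × 0.0996 = $651.15
Taxable wages = $6537.63 − $651.15 = $5886.48
Federal tax withheld: $5886.48 × 0.24 = $1412.76
Municipal income tax: $5886.48 × 0.02 = $117.73
State withholding: $5886.48 × 0.0218 = $128.33
State unemployment insurance (employee share): $6537.63 × 0.007 = $45.76
Medicare tax: only $98457.12 − $96122.16 = $2334.96 of this check is subject → $2334.96 × 0.026 = $60.71
Total deductions = $651.15 + $1412.76 + $117.73 + $128.33 + $45.76 + $60.71 = $2416.44
Net pay = $6537.63 − $2416.44 = $4121.19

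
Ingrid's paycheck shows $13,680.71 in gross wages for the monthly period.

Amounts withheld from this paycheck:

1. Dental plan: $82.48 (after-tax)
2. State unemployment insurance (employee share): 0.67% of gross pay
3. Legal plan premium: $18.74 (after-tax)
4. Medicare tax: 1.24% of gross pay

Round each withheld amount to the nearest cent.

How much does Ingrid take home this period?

$13,318.19

State unemployment insurance (employee share): $13,680.71 × 0.0067 = $91.66
Medicare tax: $13,680.71 × 0.0124 = $169.64
Dental plan: $82.48
Legal plan premium: $18.74
Total deductions = $91.66 + $169.64 + $82.48 + $18.74 = $362.52
Net pay = $13,680.71 − $362.52 = $13,318.19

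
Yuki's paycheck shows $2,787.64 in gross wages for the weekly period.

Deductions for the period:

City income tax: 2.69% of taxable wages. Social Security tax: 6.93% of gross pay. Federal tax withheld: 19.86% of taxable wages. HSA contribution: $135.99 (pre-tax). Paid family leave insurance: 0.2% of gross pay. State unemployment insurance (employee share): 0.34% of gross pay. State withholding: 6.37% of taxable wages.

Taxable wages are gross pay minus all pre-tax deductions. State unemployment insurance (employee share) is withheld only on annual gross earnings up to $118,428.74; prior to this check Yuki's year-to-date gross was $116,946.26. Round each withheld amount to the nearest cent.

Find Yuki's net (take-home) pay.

HSA contribution: $135.99
Taxable wages = $2,787.64 − $135.99 = $2,651.65
Federal tax withheld: $2,651.65 × 0.1986 = $526.62
State withholding: $2,651.65 × 0.0637 = $168.91
City income tax: $2,651.65 × 0.0269 = $71.33
Social Security tax: $2,787.64 × 0.0693 = $193.18
Paid family leave insurance: $2,787.64 × 0.002 = $5.58
State unemployment insurance (employee share): only $118,428.74 − $116,946.26 = $1,482.48 of this check is subject → $1,482.48 × 0.0034 = $5.04
Total deductions = $135.99 + $526.62 + $168.91 + $71.33 + $193.18 + $5.58 + $5.04 = $1,106.65
Net pay = $2,787.64 − $1,106.65 = $1,680.99

$1,680.99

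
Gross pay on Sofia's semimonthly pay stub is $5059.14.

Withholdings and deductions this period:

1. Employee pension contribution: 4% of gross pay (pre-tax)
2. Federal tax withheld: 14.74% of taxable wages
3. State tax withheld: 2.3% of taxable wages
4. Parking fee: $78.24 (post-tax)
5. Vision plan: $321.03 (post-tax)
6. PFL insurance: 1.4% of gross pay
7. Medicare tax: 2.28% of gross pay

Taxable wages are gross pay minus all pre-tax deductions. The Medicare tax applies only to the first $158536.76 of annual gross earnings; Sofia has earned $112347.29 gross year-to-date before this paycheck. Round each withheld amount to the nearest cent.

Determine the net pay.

$3443.72

Employee pension contribution: $5059.14 × 0.04 = $202.37
Taxable wages = $5059.14 − $202.37 = $4856.77
Federal tax withheld: $4856.77 × 0.1474 = $715.89
State tax withheld: $4856.77 × 0.023 = $111.71
PFL insurance: $5059.14 × 0.014 = $70.83
Medicare tax: cap not yet reached, full $5059.14 is subject → $5059.14 × 0.0228 = $115.35
Parking fee: $78.24
Vision plan: $321.03
Total deductions = $202.37 + $715.89 + $111.71 + $70.83 + $115.35 + $78.24 + $321.03 = $1615.42
Net pay = $5059.14 − $1615.42 = $3443.72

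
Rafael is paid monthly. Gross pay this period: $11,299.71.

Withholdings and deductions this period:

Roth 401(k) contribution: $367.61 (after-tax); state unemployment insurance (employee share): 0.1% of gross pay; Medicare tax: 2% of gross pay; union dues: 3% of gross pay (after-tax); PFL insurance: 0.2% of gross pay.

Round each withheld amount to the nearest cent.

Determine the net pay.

$10,333.22

Medicare tax: $11,299.71 × 0.02 = $225.99
PFL insurance: $11,299.71 × 0.002 = $22.60
State unemployment insurance (employee share): $11,299.71 × 0.001 = $11.30
Roth 401(k) contribution: $367.61
Union dues: $11,299.71 × 0.03 = $338.99
Total deductions = $225.99 + $22.60 + $11.30 + $367.61 + $338.99 = $966.49
Net pay = $11,299.71 − $966.49 = $10,333.22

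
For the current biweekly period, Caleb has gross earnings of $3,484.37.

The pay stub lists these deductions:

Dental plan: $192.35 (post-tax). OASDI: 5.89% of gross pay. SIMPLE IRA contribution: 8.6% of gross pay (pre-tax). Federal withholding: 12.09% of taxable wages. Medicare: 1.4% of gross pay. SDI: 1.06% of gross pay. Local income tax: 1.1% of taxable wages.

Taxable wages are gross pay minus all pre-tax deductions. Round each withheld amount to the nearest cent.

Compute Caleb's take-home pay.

SIMPLE IRA contribution: $3,484.37 × 0.086 = $299.66
Taxable wages = $3,484.37 − $299.66 = $3,184.71
Local income tax: $3,184.71 × 0.011 = $35.03
Federal withholding: $3,184.71 × 0.1209 = $385.03
Medicare: $3,484.37 × 0.014 = $48.78
SDI: $3,484.37 × 0.0106 = $36.93
OASDI: $3,484.37 × 0.0589 = $205.23
Dental plan: $192.35
Total deductions = $299.66 + $35.03 + $385.03 + $48.78 + $36.93 + $205.23 + $192.35 = $1,203.01
Net pay = $3,484.37 − $1,203.01 = $2,281.36

$2,281.36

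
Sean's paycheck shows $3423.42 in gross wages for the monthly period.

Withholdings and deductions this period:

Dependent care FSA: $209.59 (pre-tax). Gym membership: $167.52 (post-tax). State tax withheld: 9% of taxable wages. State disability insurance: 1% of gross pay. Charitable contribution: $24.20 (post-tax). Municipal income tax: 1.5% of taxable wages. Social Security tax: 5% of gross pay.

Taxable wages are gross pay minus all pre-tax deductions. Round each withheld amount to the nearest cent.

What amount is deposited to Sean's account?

$2479.26

Dependent care FSA: $209.59
Taxable wages = $3423.42 − $209.59 = $3213.83
State tax withheld: $3213.83 × 0.09 = $289.24
Municipal income tax: $3213.83 × 0.015 = $48.21
State disability insurance: $3423.42 × 0.01 = $34.23
Social Security tax: $3423.42 × 0.05 = $171.17
Gym membership: $167.52
Charitable contribution: $24.20
Total deductions = $209.59 + $289.24 + $48.21 + $34.23 + $171.17 + $167.52 + $24.20 = $944.16
Net pay = $3423.42 − $944.16 = $2479.26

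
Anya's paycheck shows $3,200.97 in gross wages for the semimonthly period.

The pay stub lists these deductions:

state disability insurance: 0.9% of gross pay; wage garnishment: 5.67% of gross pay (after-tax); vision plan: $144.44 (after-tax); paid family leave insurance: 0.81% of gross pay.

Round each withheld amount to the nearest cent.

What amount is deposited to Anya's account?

$2,820.30

State disability insurance: $3,200.97 × 0.009 = $28.81
Paid family leave insurance: $3,200.97 × 0.0081 = $25.93
Wage garnishment: $3,200.97 × 0.0567 = $181.49
Vision plan: $144.44
Total deductions = $28.81 + $25.93 + $181.49 + $144.44 = $380.67
Net pay = $3,200.97 − $380.67 = $2,820.30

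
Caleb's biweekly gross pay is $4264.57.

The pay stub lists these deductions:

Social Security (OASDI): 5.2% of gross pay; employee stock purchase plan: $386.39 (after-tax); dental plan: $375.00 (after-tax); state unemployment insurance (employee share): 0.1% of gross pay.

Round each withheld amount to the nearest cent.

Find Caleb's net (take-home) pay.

Social Security (OASDI): $4264.57 × 0.052 = $221.76
State unemployment insurance (employee share): $4264.57 × 0.001 = $4.26
Dental plan: $375.00
Employee stock purchase plan: $386.39
Total deductions = $221.76 + $4.26 + $375.00 + $386.39 = $987.41
Net pay = $4264.57 − $987.41 = $3277.16

$3277.16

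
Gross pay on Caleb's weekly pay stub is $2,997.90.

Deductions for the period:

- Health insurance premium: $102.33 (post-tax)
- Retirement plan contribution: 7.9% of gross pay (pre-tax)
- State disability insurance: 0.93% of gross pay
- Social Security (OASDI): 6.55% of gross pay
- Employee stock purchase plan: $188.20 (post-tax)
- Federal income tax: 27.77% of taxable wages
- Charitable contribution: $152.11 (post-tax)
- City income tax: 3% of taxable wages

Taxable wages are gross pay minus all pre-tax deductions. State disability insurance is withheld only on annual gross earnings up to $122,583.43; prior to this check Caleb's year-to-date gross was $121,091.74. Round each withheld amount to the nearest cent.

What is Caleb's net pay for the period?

$1,258.62

Retirement plan contribution: $2,997.90 × 0.079 = $236.83
Taxable wages = $2,997.90 − $236.83 = $2,761.07
Federal income tax: $2,761.07 × 0.2777 = $766.75
City income tax: $2,761.07 × 0.03 = $82.83
Social Security (OASDI): $2,997.90 × 0.0655 = $196.36
State disability insurance: only $122,583.43 − $121,091.74 = $1,491.69 of this check is subject → $1,491.69 × 0.0093 = $13.87
Employee stock purchase plan: $188.20
Charitable contribution: $152.11
Health insurance premium: $102.33
Total deductions = $236.83 + $766.75 + $82.83 + $196.36 + $13.87 + $188.20 + $152.11 + $102.33 = $1,739.28
Net pay = $2,997.90 − $1,739.28 = $1,258.62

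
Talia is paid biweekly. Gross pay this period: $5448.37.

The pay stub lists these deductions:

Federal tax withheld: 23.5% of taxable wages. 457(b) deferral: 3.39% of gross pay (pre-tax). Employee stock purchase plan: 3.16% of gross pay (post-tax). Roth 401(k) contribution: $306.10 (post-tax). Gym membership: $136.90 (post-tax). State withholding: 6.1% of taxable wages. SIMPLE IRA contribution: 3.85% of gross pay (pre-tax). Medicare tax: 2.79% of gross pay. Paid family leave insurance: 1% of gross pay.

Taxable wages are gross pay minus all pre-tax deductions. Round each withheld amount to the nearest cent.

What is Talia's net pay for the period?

$2736.29

SIMPLE IRA contribution: $5448.37 × 0.0385 = $209.76
457(b) deferral: $5448.37 × 0.0339 = $184.70
Pre-tax total = $209.76 + $184.70 = $394.46
Taxable wages = $5448.37 − $394.46 = $5053.91
Federal tax withheld: $5053.91 × 0.235 = $1187.67
State withholding: $5053.91 × 0.061 = $308.29
Medicare tax: $5448.37 × 0.0279 = $152.01
Paid family leave insurance: $5448.37 × 0.01 = $54.48
Gym membership: $136.90
Employee stock purchase plan: $5448.37 × 0.0316 = $172.17
Roth 401(k) contribution: $306.10
Total deductions = $209.76 + $184.70 + $1187.67 + $308.29 + $152.01 + $54.48 + $136.90 + $172.17 + $306.10 = $2712.08
Net pay = $5448.37 − $2712.08 = $2736.29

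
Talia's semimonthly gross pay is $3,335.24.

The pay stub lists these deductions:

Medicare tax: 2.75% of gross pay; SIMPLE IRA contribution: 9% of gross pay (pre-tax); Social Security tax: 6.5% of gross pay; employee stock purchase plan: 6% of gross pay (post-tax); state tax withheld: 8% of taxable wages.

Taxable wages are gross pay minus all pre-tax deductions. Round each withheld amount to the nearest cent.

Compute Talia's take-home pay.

$2,283.64

SIMPLE IRA contribution: $3,335.24 × 0.09 = $300.17
Taxable wages = $3,335.24 − $300.17 = $3,035.07
State tax withheld: $3,035.07 × 0.08 = $242.81
Social Security tax: $3,335.24 × 0.065 = $216.79
Medicare tax: $3,335.24 × 0.0275 = $91.72
Employee stock purchase plan: $3,335.24 × 0.06 = $200.11
Total deductions = $300.17 + $242.81 + $216.79 + $91.72 + $200.11 = $1,051.60
Net pay = $3,335.24 − $1,051.60 = $2,283.64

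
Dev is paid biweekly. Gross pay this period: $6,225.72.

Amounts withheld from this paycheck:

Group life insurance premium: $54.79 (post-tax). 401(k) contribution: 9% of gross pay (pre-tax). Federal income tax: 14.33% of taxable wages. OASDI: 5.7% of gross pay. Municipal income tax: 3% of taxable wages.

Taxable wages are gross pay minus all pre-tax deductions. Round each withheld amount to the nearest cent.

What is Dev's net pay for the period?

$4,273.94

401(k) contribution: $6,225.72 × 0.09 = $560.31
Taxable wages = $6,225.72 − $560.31 = $5,665.41
Federal income tax: $5,665.41 × 0.1433 = $811.85
Municipal income tax: $5,665.41 × 0.03 = $169.96
OASDI: $6,225.72 × 0.057 = $354.87
Group life insurance premium: $54.79
Total deductions = $560.31 + $811.85 + $169.96 + $354.87 + $54.79 = $1,951.78
Net pay = $6,225.72 − $1,951.78 = $4,273.94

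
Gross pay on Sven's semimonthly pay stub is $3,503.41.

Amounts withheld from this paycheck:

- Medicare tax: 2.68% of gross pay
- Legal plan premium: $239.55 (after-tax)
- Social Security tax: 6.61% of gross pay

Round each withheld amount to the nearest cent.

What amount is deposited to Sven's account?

$2,938.39

Social Security tax: $3,503.41 × 0.0661 = $231.58
Medicare tax: $3,503.41 × 0.0268 = $93.89
Legal plan premium: $239.55
Total deductions = $231.58 + $93.89 + $239.55 = $565.02
Net pay = $3,503.41 − $565.02 = $2,938.39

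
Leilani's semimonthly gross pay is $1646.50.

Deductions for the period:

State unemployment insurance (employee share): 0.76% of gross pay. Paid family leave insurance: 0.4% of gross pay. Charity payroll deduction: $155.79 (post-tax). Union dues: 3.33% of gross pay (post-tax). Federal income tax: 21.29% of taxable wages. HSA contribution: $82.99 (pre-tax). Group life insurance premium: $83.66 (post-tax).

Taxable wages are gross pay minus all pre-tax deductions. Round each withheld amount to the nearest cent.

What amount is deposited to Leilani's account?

HSA contribution: $82.99
Taxable wages = $1646.50 − $82.99 = $1563.51
Federal income tax: $1563.51 × 0.2129 = $332.87
Paid family leave insurance: $1646.50 × 0.004 = $6.59
State unemployment insurance (employee share): $1646.50 × 0.0076 = $12.51
Charity payroll deduction: $155.79
Union dues: $1646.50 × 0.0333 = $54.83
Group life insurance premium: $83.66
Total deductions = $82.99 + $332.87 + $6.59 + $12.51 + $155.79 + $54.83 + $83.66 = $729.24
Net pay = $1646.50 − $729.24 = $917.26

$917.26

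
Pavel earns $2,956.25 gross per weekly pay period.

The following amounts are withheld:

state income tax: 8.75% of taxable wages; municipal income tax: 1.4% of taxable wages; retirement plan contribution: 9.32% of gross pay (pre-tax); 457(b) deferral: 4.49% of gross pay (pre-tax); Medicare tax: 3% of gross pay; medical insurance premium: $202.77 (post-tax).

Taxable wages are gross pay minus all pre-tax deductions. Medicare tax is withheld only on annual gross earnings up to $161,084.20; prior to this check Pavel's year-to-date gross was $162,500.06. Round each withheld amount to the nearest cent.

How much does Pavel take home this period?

$2,086.60

457(b) deferral: $2,956.25 × 0.0449 = $132.74
Retirement plan contribution: $2,956.25 × 0.0932 = $275.52
Pre-tax total = $132.74 + $275.52 = $408.26
Taxable wages = $2,956.25 − $408.26 = $2,547.99
Municipal income tax: $2,547.99 × 0.014 = $35.67
State income tax: $2,547.99 × 0.0875 = $222.95
Medicare tax: annual cap $161,084.20 already reached (YTD $162,500.06), so $0.00
Medical insurance premium: $202.77
Total deductions = $132.74 + $275.52 + $35.67 + $222.95 + $0.00 + $202.77 = $869.65
Net pay = $2,956.25 − $869.65 = $2,086.60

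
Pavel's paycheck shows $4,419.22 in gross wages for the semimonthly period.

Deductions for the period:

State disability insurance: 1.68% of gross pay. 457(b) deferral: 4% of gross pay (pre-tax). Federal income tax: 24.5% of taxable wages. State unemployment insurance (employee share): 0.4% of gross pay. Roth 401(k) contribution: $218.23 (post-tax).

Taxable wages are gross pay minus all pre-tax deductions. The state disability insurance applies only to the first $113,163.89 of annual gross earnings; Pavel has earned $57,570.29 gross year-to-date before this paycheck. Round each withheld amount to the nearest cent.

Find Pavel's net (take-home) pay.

$2,892.90

457(b) deferral: $4,419.22 × 0.04 = $176.77
Taxable wages = $4,419.22 − $176.77 = $4,242.45
Federal income tax: $4,242.45 × 0.245 = $1,039.40
State disability insurance: cap not yet reached, full $4,419.22 is subject → $4,419.22 × 0.0168 = $74.24
State unemployment insurance (employee share): $4,419.22 × 0.004 = $17.68
Roth 401(k) contribution: $218.23
Total deductions = $176.77 + $1,039.40 + $74.24 + $17.68 + $218.23 = $1,526.32
Net pay = $4,419.22 − $1,526.32 = $2,892.90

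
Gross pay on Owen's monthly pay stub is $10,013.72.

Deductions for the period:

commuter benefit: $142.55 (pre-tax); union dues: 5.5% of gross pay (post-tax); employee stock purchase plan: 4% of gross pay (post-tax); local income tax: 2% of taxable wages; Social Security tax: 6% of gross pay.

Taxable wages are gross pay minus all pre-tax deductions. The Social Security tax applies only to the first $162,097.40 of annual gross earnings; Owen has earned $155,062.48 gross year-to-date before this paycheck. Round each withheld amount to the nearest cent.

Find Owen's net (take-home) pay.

Commuter benefit: $142.55
Taxable wages = $10,013.72 − $142.55 = $9,871.17
Local income tax: $9,871.17 × 0.02 = $197.42
Social Security tax: only $162,097.40 − $155,062.48 = $7,034.92 of this check is subject → $7,034.92 × 0.06 = $422.10
Employee stock purchase plan: $10,013.72 × 0.04 = $400.55
Union dues: $10,013.72 × 0.055 = $550.75
Total deductions = $142.55 + $197.42 + $422.10 + $400.55 + $550.75 = $1,713.37
Net pay = $10,013.72 − $1,713.37 = $8,300.35

$8,300.35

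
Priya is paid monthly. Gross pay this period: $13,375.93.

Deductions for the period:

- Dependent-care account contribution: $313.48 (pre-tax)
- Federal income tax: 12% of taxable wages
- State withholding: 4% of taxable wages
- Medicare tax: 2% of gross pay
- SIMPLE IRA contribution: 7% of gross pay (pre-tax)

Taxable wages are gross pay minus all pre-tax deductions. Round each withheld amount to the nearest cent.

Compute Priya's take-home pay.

Dependent-care account contribution: $313.48
SIMPLE IRA contribution: $13,375.93 × 0.07 = $936.32
Pre-tax total = $313.48 + $936.32 = $1,249.80
Taxable wages = $13,375.93 − $1,249.80 = $12,126.13
State withholding: $12,126.13 × 0.04 = $485.05
Federal income tax: $12,126.13 × 0.12 = $1,455.14
Medicare tax: $13,375.93 × 0.02 = $267.52
Total deductions = $313.48 + $936.32 + $485.05 + $1,455.14 + $267.52 = $3,457.51
Net pay = $13,375.93 − $3,457.51 = $9,918.42

$9,918.42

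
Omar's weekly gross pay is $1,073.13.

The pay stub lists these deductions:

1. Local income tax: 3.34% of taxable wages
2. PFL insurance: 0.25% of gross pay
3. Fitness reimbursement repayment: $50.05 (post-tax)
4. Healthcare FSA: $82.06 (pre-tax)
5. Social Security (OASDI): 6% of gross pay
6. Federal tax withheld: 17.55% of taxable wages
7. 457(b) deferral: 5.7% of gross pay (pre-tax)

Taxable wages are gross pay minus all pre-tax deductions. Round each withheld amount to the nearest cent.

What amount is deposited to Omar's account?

$618.52

457(b) deferral: $1,073.13 × 0.057 = $61.17
Healthcare FSA: $82.06
Pre-tax total = $61.17 + $82.06 = $143.23
Taxable wages = $1,073.13 − $143.23 = $929.90
Federal tax withheld: $929.90 × 0.1755 = $163.20
Local income tax: $929.90 × 0.0334 = $31.06
PFL insurance: $1,073.13 × 0.0025 = $2.68
Social Security (OASDI): $1,073.13 × 0.06 = $64.39
Fitness reimbursement repayment: $50.05
Total deductions = $61.17 + $82.06 + $163.20 + $31.06 + $2.68 + $64.39 + $50.05 = $454.61
Net pay = $1,073.13 − $454.61 = $618.52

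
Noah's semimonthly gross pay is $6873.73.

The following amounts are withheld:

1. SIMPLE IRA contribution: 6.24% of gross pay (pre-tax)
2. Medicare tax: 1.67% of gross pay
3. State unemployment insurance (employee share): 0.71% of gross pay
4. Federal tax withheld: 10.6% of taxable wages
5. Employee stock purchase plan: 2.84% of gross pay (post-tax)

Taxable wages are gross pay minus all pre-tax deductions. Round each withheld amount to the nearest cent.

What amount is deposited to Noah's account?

$5402.86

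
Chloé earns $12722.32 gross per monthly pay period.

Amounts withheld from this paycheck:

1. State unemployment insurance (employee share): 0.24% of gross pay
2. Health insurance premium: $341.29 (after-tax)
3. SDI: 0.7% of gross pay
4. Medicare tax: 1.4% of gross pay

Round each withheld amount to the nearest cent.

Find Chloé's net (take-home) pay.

$12083.33

Medicare tax: $12722.32 × 0.014 = $178.11
State unemployment insurance (employee share): $12722.32 × 0.0024 = $30.53
SDI: $12722.32 × 0.007 = $89.06
Health insurance premium: $341.29
Total deductions = $178.11 + $30.53 + $89.06 + $341.29 = $638.99
Net pay = $12722.32 − $638.99 = $12083.33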